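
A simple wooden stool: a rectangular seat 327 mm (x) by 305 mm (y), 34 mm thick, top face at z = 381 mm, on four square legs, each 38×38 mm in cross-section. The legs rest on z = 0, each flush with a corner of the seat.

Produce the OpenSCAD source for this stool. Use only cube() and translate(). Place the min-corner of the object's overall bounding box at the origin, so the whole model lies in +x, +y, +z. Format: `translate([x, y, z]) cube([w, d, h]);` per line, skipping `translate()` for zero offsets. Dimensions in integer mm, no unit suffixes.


// leg_h = 381 - 34 = 347
translate([0, 0, 347]) cube([327, 305, 34]);
cube([38, 38, 347]);
translate([289, 0, 0]) cube([38, 38, 347]);
translate([0, 267, 0]) cube([38, 38, 347]);
translate([289, 267, 0]) cube([38, 38, 347]);


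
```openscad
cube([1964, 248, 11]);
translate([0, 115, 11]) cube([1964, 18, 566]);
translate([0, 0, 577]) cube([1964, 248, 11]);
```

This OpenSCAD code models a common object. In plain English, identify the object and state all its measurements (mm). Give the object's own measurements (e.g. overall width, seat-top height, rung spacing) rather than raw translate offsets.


An I-beam lying along x, 1964 mm long. Overall section height 588 mm. Two flanges 248 mm wide (y) and 11 mm thick, one on the floor and one at the top; a web 18 mm thick runs between them, centred on the flange width.


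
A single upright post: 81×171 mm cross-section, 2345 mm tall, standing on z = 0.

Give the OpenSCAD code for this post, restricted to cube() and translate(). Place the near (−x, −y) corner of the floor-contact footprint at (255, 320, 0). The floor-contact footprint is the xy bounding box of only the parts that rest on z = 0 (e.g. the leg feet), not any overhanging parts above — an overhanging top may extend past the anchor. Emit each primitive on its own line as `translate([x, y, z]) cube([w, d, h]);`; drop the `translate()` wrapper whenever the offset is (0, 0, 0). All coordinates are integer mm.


translate([255, 320, 0]) cube([81, 171, 2345]);


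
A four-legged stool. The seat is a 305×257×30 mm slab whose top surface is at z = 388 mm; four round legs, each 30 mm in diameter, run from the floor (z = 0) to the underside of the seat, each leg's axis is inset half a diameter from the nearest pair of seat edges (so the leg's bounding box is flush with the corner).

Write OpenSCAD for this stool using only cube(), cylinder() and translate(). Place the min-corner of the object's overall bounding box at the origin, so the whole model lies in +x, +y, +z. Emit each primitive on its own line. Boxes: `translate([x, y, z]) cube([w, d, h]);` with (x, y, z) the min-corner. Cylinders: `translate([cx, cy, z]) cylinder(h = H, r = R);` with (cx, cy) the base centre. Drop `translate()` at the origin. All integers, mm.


// leg_h = 388 - 30 = 358
translate([0, 0, 358]) cube([305, 257, 30]);
translate([15, 15, 0]) cylinder(h = 358, r = 15);
translate([290, 15, 0]) cylinder(h = 358, r = 15);
translate([15, 242, 0]) cylinder(h = 358, r = 15);
translate([290, 242, 0]) cylinder(h = 358, r = 15);


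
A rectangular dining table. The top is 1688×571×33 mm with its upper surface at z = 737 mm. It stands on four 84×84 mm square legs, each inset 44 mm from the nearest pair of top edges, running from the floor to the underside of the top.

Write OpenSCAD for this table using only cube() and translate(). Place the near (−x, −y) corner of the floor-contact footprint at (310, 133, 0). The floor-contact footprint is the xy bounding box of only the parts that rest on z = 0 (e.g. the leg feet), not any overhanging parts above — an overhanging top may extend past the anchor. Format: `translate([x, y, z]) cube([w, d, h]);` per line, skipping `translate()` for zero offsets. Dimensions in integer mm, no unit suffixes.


// leg_h = 737 - 33 = 704
translate([266, 89, 704]) cube([1688, 571, 33]);
translate([310, 133, 0]) cube([84, 84, 704]);
translate([1826, 133, 0]) cube([84, 84, 704]);
translate([310, 532, 0]) cube([84, 84, 704]);
translate([1826, 532, 0]) cube([84, 84, 704]);


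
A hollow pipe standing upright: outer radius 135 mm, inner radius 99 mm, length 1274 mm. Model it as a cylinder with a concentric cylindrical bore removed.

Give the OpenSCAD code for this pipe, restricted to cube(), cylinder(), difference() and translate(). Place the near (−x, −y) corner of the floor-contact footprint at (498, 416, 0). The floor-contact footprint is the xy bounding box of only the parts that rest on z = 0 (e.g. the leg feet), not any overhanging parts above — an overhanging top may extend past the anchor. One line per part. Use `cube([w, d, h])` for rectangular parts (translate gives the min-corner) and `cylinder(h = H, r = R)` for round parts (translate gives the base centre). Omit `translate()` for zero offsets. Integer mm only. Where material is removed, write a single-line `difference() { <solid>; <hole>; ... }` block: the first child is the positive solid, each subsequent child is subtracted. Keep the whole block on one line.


difference() { translate([633, 551, 0]) cylinder(h = 1274, r = 135); translate([633, 551, 0]) cylinder(h = 1274, r = 99); }


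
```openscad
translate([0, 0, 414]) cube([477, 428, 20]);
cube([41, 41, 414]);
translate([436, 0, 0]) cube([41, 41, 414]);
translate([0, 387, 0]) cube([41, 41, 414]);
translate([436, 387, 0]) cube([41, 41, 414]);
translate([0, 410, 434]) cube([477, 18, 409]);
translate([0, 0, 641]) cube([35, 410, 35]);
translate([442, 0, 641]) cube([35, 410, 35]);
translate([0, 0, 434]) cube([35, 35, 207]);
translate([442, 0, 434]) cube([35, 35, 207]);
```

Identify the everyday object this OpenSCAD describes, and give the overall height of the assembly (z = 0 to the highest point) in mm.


A chair. The overall height is 843 mm.

A slab on four corner posts with a tall panel at the back — a chair. The seat slab sits at z = 414 with thickness 20, and the 409 mm backrest starts at the seat top, so the overall height is 414 + 20 + 409 = 843 mm.


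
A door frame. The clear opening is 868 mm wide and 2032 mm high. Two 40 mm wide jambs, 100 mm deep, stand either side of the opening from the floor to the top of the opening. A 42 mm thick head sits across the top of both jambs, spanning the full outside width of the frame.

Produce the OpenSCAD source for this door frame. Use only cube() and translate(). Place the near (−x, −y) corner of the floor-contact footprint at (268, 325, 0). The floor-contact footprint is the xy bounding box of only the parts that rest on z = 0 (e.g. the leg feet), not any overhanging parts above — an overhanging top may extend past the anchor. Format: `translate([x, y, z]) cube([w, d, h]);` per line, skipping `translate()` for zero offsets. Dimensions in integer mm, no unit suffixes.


translate([268, 325, 0]) cube([40, 100, 2032]);
translate([1176, 325, 0]) cube([40, 100, 2032]);
translate([268, 325, 2032]) cube([948, 100, 42]);


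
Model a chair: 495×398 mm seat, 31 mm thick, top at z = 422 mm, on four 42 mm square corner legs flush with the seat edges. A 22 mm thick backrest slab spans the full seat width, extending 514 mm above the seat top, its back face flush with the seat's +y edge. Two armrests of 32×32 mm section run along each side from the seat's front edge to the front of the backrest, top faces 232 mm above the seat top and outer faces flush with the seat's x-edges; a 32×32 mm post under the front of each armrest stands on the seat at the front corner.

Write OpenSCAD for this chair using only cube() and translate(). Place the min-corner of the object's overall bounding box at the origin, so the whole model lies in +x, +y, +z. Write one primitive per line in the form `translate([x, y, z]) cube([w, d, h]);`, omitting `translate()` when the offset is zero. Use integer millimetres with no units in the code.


// leg_h = 422 - 31 = 391
// arm post h = 232 - 32 = 200
translate([0, 0, 391]) cube([495, 398, 31]);
cube([42, 42, 391]);
translate([453, 0, 0]) cube([42, 42, 391]);
translate([0, 356, 0]) cube([42, 42, 391]);
translate([453, 356, 0]) cube([42, 42, 391]);
translate([0, 376, 422]) cube([495, 22, 514]);
translate([0, 0, 622]) cube([32, 376, 32]);
translate([463, 0, 622]) cube([32, 376, 32]);
translate([0, 0, 422]) cube([32, 32, 200]);
translate([463, 0, 422]) cube([32, 32, 200]);


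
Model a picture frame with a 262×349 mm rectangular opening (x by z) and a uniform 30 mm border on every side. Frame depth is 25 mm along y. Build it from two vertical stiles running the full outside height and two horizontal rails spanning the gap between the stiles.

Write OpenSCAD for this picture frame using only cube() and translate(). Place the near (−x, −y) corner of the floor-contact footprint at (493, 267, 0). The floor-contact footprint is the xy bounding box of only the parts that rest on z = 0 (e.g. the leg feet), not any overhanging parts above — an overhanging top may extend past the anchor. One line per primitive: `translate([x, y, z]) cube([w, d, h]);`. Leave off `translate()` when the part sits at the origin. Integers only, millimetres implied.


translate([493, 267, 0]) cube([30, 25, 409]);
translate([785, 267, 0]) cube([30, 25, 409]);
translate([523, 267, 0]) cube([262, 25, 30]);
translate([523, 267, 379]) cube([262, 25, 30]);


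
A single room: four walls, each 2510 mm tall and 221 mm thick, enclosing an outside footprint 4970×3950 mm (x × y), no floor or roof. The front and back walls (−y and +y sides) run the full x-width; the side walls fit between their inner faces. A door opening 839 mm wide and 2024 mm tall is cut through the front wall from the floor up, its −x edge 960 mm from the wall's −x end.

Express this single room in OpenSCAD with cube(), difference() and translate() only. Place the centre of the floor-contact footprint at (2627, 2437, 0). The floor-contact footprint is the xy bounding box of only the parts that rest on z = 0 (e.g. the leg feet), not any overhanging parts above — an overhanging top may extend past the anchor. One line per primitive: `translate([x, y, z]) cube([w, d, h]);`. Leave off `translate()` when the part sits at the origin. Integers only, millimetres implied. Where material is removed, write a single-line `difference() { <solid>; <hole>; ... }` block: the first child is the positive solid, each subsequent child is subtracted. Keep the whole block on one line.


difference() { translate([142, 462, 0]) cube([4970, 221, 2510]); translate([1102, 462, 0]) cube([839, 221, 2024]); }
translate([142, 4191, 0]) cube([4970, 221, 2510]);
translate([142, 683, 0]) cube([221, 3508, 2510]);
translate([4891, 683, 0]) cube([221, 3508, 2510]);


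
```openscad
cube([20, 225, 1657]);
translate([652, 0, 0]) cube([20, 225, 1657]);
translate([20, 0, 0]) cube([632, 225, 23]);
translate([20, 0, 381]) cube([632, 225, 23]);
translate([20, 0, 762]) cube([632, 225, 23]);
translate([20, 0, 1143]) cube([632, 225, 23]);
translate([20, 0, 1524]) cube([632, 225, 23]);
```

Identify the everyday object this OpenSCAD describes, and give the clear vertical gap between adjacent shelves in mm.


A bookshelf. The clear shelf gap is 358 mm.

Two tall side panels with 5 horizontal boards between them — a bookshelf. The first two shelf undersides are at z = 0 and z = 381; with shelf thickness 23, the clear gap is 381 − 0 − 23 = 358 mm.


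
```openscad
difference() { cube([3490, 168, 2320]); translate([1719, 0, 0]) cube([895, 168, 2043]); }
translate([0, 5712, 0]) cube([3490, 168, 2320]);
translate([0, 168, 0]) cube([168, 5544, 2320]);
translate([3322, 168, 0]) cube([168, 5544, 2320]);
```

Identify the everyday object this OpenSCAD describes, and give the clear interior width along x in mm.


A single room. The interior width is 3154 mm.

Four walls enclosing a rectangle with a door in the front wall — a room. Outside width 3490 minus two 168 mm walls gives 3154 mm.


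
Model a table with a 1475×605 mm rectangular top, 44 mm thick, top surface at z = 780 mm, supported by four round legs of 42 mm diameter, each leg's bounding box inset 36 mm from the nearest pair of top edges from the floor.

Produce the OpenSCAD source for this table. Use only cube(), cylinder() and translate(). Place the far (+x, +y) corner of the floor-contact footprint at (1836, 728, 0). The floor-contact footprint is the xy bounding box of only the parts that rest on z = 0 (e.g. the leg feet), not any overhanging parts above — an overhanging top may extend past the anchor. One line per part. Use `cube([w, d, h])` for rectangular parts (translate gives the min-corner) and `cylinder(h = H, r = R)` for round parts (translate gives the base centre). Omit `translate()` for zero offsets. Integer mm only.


translate([397, 159, 736]) cube([1475, 605, 44]);
translate([454, 216, 0]) cylinder(h = 736, r = 21);
translate([1815, 216, 0]) cylinder(h = 736, r = 21);
translate([454, 707, 0]) cylinder(h = 736, r = 21);
translate([1815, 707, 0]) cylinder(h = 736, r = 21);


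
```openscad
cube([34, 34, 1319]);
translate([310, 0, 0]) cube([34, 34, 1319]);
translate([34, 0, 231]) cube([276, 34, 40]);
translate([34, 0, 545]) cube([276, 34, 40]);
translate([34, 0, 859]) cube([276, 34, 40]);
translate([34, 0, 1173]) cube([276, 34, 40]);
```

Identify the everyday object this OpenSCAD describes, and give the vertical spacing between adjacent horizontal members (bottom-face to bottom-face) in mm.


A ladder. The rung spacing is 314 mm.

Two tall 34×34 posts with 4 short bars between them — a ladder. Adjacent rungs sit at z = 231 and z = 545, so the spacing is 545 − 231 = 314 mm.


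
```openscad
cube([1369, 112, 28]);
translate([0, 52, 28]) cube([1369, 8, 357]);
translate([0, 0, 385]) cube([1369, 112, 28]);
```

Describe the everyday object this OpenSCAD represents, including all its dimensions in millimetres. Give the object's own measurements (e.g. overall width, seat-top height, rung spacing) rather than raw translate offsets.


An I-beam lying along x, 1369 mm long. Overall section height 413 mm. Two flanges 112 mm wide (y) and 28 mm thick, one on the floor and one at the top; a web 8 mm thick runs between them, centred on the flange width.


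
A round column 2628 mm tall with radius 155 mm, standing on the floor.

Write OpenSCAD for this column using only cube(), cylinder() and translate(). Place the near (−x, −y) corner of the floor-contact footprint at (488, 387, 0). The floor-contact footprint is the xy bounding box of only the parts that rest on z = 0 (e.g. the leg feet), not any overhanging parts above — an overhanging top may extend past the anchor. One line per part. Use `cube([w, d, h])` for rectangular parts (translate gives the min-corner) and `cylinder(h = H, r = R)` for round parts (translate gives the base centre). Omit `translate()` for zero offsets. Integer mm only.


translate([643, 542, 0]) cylinder(h = 2628, r = 155);


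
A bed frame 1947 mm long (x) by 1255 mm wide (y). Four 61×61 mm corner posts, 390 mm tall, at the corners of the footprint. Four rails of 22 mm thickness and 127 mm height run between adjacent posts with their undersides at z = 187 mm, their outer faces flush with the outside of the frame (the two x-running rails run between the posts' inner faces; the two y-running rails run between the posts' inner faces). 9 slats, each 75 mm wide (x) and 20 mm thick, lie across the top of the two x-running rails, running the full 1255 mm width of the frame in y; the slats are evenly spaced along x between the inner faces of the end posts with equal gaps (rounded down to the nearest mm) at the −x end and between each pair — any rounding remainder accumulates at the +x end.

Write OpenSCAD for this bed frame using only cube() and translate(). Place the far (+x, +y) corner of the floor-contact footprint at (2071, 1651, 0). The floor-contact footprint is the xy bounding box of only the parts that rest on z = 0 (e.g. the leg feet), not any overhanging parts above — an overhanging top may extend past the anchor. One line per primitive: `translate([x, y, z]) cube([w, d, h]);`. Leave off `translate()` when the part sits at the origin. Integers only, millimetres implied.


// slat z = rail_z + rail_h = 187 + 127 = 314
// slat gap = ⌊(1825 − 9·75) / 10⌋ = 115
translate([124, 396, 0]) cube([61, 61, 390]);
translate([124, 1590, 0]) cube([61, 61, 390]);
translate([2010, 396, 0]) cube([61, 61, 390]);
translate([2010, 1590, 0]) cube([61, 61, 390]);
translate([185, 396, 187]) cube([1825, 22, 127]);
translate([185, 1629, 187]) cube([1825, 22, 127]);
translate([124, 457, 187]) cube([22, 1133, 127]);
translate([2049, 457, 187]) cube([22, 1133, 127]);
translate([300, 396, 314]) cube([75, 1255, 20]);
translate([490, 396, 314]) cube([75, 1255, 20]);
translate([680, 396, 314]) cube([75, 1255, 20]);
translate([870, 396, 314]) cube([75, 1255, 20]);
translate([1060, 396, 314]) cube([75, 1255, 20]);
translate([1250, 396, 314]) cube([75, 1255, 20]);
translate([1440, 396, 314]) cube([75, 1255, 20]);
translate([1630, 396, 314]) cube([75, 1255, 20]);
translate([1820, 396, 314]) cube([75, 1255, 20]);


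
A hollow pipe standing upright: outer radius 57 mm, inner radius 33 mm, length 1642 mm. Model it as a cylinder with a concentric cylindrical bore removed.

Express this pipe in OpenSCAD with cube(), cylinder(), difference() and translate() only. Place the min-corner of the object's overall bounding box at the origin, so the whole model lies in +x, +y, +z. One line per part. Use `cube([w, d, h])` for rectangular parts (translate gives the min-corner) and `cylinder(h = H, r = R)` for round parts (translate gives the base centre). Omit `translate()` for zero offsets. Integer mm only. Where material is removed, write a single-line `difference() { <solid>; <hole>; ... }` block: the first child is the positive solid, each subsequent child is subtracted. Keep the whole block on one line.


difference() { translate([57, 57, 0]) cylinder(h = 1642, r = 57); translate([57, 57, 0]) cylinder(h = 1642, r = 33); }


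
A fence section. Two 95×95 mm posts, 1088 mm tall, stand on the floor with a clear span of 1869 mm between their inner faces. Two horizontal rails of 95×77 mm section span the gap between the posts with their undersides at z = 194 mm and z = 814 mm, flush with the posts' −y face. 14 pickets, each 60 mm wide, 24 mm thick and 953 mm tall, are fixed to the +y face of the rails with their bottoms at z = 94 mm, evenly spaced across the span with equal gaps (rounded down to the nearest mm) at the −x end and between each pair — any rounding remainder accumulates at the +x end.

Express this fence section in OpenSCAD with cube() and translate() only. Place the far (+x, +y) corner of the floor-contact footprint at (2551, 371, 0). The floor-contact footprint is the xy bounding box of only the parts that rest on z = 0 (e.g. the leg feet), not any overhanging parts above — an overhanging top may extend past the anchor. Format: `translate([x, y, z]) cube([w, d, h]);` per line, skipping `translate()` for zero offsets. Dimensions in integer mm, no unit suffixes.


translate([492, 276, 0]) cube([95, 95, 1088]);
translate([2456, 276, 0]) cube([95, 95, 1088]);
translate([587, 276, 194]) cube([1869, 95, 77]);
translate([587, 276, 814]) cube([1869, 95, 77]);
translate([655, 371, 94]) cube([60, 24, 953]);
translate([783, 371, 94]) cube([60, 24, 953]);
translate([911, 371, 94]) cube([60, 24, 953]);
translate([1039, 371, 94]) cube([60, 24, 953]);
translate([1167, 371, 94]) cube([60, 24, 953]);
translate([1295, 371, 94]) cube([60, 24, 953]);
translate([1423, 371, 94]) cube([60, 24, 953]);
translate([1551, 371, 94]) cube([60, 24, 953]);
translate([1679, 371, 94]) cube([60, 24, 953]);
translate([1807, 371, 94]) cube([60, 24, 953]);
translate([1935, 371, 94]) cube([60, 24, 953]);
translate([2063, 371, 94]) cube([60, 24, 953]);
translate([2191, 371, 94]) cube([60, 24, 953]);
translate([2319, 371, 94]) cube([60, 24, 953]);


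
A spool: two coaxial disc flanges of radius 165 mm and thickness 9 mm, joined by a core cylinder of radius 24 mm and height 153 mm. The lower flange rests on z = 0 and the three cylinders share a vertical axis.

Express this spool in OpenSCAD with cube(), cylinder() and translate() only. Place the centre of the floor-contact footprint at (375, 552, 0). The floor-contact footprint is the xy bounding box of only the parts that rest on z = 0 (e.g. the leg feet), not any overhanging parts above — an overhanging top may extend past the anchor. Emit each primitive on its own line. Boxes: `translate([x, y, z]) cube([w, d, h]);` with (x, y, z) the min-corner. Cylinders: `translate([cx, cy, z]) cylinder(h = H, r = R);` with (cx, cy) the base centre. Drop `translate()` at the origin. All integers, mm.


translate([375, 552, 0]) cylinder(h = 9, r = 165);
translate([375, 552, 9]) cylinder(h = 153, r = 24);
translate([375, 552, 162]) cylinder(h = 9, r = 165);


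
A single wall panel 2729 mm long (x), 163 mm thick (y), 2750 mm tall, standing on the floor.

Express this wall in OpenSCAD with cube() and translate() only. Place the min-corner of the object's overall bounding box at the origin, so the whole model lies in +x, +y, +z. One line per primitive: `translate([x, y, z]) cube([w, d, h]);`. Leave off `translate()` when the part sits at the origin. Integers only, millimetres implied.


cube([2729, 163, 2750]);


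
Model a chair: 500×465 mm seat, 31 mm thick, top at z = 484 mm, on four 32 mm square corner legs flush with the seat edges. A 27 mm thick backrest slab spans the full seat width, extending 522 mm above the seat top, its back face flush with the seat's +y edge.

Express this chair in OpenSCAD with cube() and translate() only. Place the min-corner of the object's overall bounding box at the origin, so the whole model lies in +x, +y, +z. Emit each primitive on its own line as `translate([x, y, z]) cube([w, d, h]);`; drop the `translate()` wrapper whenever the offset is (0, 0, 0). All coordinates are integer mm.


translate([0, 0, 453]) cube([500, 465, 31]);
cube([32, 32, 453]);
translate([468, 0, 0]) cube([32, 32, 453]);
translate([0, 433, 0]) cube([32, 32, 453]);
translate([468, 433, 0]) cube([32, 32, 453]);
translate([0, 438, 484]) cube([500, 27, 522]);


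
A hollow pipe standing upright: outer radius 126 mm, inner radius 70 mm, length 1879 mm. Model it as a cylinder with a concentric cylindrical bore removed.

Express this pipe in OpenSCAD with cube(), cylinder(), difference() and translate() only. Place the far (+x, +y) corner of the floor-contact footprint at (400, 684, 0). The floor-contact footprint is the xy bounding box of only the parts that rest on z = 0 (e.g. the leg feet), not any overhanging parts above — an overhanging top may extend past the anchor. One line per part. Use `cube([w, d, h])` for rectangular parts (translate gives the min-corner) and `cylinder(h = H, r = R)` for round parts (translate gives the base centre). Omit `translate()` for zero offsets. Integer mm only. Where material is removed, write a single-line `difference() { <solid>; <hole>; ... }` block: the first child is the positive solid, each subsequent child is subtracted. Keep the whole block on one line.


difference() { translate([274, 558, 0]) cylinder(h = 1879, r = 126); translate([274, 558, 0]) cylinder(h = 1879, r = 70); }


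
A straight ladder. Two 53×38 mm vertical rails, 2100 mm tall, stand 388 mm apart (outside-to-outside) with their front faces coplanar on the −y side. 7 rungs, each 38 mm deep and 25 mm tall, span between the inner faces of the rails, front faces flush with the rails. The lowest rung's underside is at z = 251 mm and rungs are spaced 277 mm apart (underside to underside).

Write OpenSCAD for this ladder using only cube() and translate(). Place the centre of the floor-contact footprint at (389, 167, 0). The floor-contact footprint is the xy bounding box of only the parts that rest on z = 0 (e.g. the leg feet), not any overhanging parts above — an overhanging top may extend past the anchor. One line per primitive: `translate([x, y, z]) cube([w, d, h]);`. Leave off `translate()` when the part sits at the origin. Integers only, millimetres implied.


translate([195, 148, 0]) cube([53, 38, 2100]);
translate([530, 148, 0]) cube([53, 38, 2100]);
translate([248, 148, 251]) cube([282, 38, 25]);
translate([248, 148, 528]) cube([282, 38, 25]);
translate([248, 148, 805]) cube([282, 38, 25]);
translate([248, 148, 1082]) cube([282, 38, 25]);
translate([248, 148, 1359]) cube([282, 38, 25]);
translate([248, 148, 1636]) cube([282, 38, 25]);
translate([248, 148, 1913]) cube([282, 38, 25]);


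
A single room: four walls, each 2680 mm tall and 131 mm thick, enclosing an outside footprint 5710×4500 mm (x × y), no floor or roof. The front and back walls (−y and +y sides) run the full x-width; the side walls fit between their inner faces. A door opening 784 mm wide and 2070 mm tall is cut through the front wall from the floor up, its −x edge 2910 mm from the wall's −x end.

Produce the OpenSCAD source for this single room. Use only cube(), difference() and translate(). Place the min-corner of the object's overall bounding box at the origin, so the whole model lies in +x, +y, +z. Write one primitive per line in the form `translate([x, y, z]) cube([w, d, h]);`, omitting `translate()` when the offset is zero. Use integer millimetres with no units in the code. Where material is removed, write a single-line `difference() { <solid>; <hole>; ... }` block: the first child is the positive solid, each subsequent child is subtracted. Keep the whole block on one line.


difference() { cube([5710, 131, 2680]); translate([2910, 0, 0]) cube([784, 131, 2070]); }
translate([0, 4369, 0]) cube([5710, 131, 2680]);
translate([0, 131, 0]) cube([131, 4238, 2680]);
translate([5579, 131, 0]) cube([131, 4238, 2680]);


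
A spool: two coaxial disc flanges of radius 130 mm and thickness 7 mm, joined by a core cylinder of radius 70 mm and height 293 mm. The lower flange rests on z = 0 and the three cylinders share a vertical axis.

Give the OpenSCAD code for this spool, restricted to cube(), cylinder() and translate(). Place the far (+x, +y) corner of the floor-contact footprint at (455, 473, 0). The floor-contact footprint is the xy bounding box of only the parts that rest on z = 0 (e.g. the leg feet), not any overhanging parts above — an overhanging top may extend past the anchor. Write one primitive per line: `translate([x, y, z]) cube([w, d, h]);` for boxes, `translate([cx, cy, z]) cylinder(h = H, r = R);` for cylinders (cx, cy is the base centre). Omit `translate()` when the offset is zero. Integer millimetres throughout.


translate([325, 343, 0]) cylinder(h = 7, r = 130);
translate([325, 343, 7]) cylinder(h = 293, r = 70);
translate([325, 343, 300]) cylinder(h = 7, r = 130);


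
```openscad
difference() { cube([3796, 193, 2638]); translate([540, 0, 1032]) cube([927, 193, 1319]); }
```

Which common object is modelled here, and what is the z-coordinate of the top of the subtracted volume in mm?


A wall with a window opening. The window head height is 2351 mm.

A wall with a rectangular opening subtracted — a window. Sill at z = 1032, opening 1319 mm tall, so the head is at 1032 + 1319 = 2351 mm.


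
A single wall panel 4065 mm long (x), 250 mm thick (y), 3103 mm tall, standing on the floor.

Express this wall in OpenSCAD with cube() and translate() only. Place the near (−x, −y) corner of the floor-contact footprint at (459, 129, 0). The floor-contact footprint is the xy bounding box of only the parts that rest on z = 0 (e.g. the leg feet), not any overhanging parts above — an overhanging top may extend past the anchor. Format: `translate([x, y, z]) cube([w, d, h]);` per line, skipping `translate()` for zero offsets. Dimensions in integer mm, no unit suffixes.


translate([459, 129, 0]) cube([4065, 250, 3103]);


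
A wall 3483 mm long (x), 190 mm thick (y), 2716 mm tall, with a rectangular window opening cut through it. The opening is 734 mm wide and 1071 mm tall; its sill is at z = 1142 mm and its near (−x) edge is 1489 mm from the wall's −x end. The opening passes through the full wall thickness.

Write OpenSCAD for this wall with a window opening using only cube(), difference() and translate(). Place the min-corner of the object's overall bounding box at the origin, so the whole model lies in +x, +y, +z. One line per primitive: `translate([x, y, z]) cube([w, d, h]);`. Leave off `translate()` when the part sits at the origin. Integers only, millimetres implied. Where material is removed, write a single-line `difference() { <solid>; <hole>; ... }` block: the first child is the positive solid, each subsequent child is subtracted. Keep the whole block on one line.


difference() { cube([3483, 190, 2716]); translate([1489, 0, 1142]) cube([734, 190, 1071]); }


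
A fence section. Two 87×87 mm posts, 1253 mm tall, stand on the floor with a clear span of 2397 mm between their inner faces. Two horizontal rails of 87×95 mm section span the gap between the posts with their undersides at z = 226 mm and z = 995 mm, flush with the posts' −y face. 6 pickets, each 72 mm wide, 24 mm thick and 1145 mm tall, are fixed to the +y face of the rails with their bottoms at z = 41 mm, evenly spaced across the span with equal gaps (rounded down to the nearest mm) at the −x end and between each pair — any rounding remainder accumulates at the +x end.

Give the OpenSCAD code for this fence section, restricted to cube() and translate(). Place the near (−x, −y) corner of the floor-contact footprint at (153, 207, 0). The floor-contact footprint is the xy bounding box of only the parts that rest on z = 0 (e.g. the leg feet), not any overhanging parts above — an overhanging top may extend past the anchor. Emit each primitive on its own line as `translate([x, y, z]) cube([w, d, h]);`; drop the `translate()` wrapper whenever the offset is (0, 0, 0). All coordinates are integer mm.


translate([153, 207, 0]) cube([87, 87, 1253]);
translate([2637, 207, 0]) cube([87, 87, 1253]);
translate([240, 207, 226]) cube([2397, 87, 95]);
translate([240, 207, 995]) cube([2397, 87, 95]);
translate([520, 294, 41]) cube([72, 24, 1145]);
translate([872, 294, 41]) cube([72, 24, 1145]);
translate([1224, 294, 41]) cube([72, 24, 1145]);
translate([1576, 294, 41]) cube([72, 24, 1145]);
translate([1928, 294, 41]) cube([72, 24, 1145]);
translate([2280, 294, 41]) cube([72, 24, 1145]);


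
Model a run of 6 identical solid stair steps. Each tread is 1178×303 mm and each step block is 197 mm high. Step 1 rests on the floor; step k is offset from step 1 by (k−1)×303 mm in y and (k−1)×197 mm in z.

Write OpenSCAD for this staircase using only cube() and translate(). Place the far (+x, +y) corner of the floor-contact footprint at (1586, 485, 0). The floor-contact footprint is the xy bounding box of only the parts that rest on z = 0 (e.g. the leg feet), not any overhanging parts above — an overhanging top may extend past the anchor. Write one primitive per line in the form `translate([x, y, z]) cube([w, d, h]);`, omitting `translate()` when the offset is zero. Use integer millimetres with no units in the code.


translate([408, 182, 0]) cube([1178, 303, 197]);
translate([408, 485, 197]) cube([1178, 303, 197]);
translate([408, 788, 394]) cube([1178, 303, 197]);
translate([408, 1091, 591]) cube([1178, 303, 197]);
translate([408, 1394, 788]) cube([1178, 303, 197]);
translate([408, 1697, 985]) cube([1178, 303, 197]);


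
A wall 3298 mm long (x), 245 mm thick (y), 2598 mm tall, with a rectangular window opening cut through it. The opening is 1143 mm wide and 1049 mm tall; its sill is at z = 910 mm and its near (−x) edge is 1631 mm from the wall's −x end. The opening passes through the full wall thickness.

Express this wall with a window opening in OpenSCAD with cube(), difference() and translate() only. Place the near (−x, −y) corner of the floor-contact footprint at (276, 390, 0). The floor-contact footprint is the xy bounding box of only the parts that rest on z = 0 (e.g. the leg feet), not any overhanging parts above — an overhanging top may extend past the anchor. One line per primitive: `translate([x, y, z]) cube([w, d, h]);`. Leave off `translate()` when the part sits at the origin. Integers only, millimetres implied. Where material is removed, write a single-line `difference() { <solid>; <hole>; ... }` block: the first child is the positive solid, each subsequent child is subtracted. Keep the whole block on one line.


difference() { translate([276, 390, 0]) cube([3298, 245, 2598]); translate([1907, 390, 910]) cube([1143, 245, 1049]); }


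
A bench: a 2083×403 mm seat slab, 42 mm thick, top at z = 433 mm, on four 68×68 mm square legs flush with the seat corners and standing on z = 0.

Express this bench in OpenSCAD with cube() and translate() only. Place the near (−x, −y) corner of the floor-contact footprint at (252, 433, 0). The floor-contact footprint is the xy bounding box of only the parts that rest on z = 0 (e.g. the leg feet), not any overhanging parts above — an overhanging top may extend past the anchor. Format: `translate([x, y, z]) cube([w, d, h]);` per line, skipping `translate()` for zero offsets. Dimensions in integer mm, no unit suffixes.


// leg_h = 433 − 42 = 391
translate([252, 433, 391]) cube([2083, 403, 42]);
translate([252, 433, 0]) cube([68, 68, 391]);
translate([252, 768, 0]) cube([68, 68, 391]);
translate([2267, 433, 0]) cube([68, 68, 391]);
translate([2267, 768, 0]) cube([68, 68, 391]);


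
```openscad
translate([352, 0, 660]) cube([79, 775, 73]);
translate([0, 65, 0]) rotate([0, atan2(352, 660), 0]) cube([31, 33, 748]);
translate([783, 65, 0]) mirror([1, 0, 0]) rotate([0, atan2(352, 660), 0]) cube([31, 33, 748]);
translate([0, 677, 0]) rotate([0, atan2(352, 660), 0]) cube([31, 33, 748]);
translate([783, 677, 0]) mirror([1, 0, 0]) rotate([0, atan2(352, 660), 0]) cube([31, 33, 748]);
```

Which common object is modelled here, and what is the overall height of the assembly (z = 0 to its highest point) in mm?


A sawhorse. The overall height is 733 mm.

A beam across two mirrored pairs of raked legs — a sawhorse. The beam's underside is at z = 660 (matching the legs' vertical rise in atan2(352, 660)) and the beam is 73 mm tall, so its top is at 660 + 73 = 733 mm. The raked legs top out at the beam's underside, so that is the highest point.


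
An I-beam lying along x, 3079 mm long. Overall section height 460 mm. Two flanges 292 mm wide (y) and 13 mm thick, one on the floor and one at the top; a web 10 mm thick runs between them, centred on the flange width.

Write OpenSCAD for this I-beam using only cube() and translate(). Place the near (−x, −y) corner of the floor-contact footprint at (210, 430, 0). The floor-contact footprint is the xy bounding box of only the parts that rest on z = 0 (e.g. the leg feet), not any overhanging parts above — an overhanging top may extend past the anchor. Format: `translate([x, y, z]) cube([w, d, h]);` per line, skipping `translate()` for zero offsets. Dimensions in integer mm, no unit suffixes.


translate([210, 430, 0]) cube([3079, 292, 13]);
translate([210, 571, 13]) cube([3079, 10, 434]);
translate([210, 430, 447]) cube([3079, 292, 13]);


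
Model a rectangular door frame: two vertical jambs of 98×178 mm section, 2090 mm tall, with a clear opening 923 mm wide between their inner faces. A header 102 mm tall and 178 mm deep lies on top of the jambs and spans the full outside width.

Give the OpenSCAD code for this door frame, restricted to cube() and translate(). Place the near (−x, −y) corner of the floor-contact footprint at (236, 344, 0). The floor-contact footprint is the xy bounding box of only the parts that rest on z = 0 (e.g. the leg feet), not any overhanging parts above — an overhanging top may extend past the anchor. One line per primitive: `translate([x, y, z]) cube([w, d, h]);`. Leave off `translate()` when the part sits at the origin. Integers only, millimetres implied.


translate([236, 344, 0]) cube([98, 178, 2090]);
translate([1257, 344, 0]) cube([98, 178, 2090]);
translate([236, 344, 2090]) cube([1119, 178, 102]);


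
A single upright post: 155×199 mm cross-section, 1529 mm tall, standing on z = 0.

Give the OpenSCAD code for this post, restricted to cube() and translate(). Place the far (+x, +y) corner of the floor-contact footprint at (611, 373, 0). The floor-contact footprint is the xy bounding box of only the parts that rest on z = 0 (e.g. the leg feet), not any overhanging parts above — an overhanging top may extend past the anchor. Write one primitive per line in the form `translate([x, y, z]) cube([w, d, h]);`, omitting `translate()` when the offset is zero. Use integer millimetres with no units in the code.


translate([456, 174, 0]) cube([155, 199, 1529]);


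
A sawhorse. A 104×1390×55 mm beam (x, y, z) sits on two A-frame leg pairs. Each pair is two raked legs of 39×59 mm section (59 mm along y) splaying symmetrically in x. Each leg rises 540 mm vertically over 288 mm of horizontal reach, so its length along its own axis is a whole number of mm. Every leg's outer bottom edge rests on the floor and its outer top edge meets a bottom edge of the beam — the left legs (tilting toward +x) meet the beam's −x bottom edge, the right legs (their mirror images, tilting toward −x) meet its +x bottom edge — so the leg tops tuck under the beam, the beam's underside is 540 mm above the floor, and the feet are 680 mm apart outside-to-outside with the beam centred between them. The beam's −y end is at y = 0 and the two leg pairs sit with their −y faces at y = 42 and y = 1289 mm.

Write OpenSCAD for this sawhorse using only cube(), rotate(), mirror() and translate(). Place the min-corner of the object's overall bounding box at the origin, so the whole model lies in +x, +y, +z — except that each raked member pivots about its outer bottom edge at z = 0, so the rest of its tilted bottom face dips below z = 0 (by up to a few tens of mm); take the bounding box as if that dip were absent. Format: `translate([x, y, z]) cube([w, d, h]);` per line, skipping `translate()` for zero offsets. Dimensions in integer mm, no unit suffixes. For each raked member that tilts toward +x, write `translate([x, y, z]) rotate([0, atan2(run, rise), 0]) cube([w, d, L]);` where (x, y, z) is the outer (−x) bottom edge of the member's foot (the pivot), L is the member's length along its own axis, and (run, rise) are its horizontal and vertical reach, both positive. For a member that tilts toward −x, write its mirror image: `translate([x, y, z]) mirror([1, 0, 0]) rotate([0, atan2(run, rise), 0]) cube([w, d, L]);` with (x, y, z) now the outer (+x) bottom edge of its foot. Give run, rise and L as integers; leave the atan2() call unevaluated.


translate([288, 0, 540]) cube([104, 1390, 55]);
translate([0, 42, 0]) rotate([0, atan2(288, 540), 0]) cube([39, 59, 612]);
translate([680, 42, 0]) mirror([1, 0, 0]) rotate([0, atan2(288, 540), 0]) cube([39, 59, 612]);
translate([0, 1289, 0]) rotate([0, atan2(288, 540), 0]) cube([39, 59, 612]);
translate([680, 1289, 0]) mirror([1, 0, 0]) rotate([0, atan2(288, 540), 0]) cube([39, 59, 612]);


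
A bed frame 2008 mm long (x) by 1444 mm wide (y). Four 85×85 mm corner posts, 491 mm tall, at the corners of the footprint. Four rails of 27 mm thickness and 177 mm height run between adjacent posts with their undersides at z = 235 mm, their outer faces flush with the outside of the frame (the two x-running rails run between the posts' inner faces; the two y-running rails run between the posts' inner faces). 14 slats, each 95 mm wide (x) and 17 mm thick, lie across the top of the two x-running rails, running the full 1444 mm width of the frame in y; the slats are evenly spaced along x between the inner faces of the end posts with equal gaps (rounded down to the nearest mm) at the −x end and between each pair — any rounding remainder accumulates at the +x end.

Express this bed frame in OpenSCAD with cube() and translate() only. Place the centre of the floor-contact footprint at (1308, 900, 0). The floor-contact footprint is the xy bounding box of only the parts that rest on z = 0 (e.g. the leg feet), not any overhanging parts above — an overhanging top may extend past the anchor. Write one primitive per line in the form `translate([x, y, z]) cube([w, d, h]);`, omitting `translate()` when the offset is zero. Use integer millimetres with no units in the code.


// slat z = rail_z + rail_h = 235 + 177 = 412
// slat gap = ⌊(1838 − 14·95) / 15⌋ = 33
translate([304, 178, 0]) cube([85, 85, 491]);
translate([304, 1537, 0]) cube([85, 85, 491]);
translate([2227, 178, 0]) cube([85, 85, 491]);
translate([2227, 1537, 0]) cube([85, 85, 491]);
translate([389, 178, 235]) cube([1838, 27, 177]);
translate([389, 1595, 235]) cube([1838, 27, 177]);
translate([304, 263, 235]) cube([27, 1274, 177]);
translate([2285, 263, 235]) cube([27, 1274, 177]);
translate([422, 178, 412]) cube([95, 1444, 17]);
translate([550, 178, 412]) cube([95, 1444, 17]);
translate([678, 178, 412]) cube([95, 1444, 17]);
translate([806, 178, 412]) cube([95, 1444, 17]);
translate([934, 178, 412]) cube([95, 1444, 17]);
translate([1062, 178, 412]) cube([95, 1444, 17]);
translate([1190, 178, 412]) cube([95, 1444, 17]);
translate([1318, 178, 412]) cube([95, 1444, 17]);
translate([1446, 178, 412]) cube([95, 1444, 17]);
translate([1574, 178, 412]) cube([95, 1444, 17]);
translate([1702, 178, 412]) cube([95, 1444, 17]);
translate([1830, 178, 412]) cube([95, 1444, 17]);
translate([1958, 178, 412]) cube([95, 1444, 17]);
translate([2086, 178, 412]) cube([95, 1444, 17]);
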